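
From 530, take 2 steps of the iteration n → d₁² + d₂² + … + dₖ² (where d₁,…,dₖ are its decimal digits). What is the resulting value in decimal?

25

530 → 5² + 3² + 0² = 25 + 9 + 0 = 34
34 → 3² + 4² = 9 + 16 = 25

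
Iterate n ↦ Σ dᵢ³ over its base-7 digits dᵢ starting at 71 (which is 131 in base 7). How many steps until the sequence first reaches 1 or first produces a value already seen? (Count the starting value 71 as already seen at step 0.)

11

71 = (1,3,1)_7 → 1³ + 3³ + 1³ = 1 + 27 + 1 = 29
29 = (4,1)_7 → 4³ + 1³ = 64 + 1 = 65
65 = (1,2,2)_7 → 1³ + 2³ + 2³ = 1 + 8 + 8 = 17
17 = (2,3)_7 → 2³ + 3³ = 8 + 27 = 35
35 = (5,0)_7 → 5³ + 0³ = 125 + 0 = 125
125 = (2,3,6)_7 → 2³ + 3³ + 6³ = 8 + 27 + 216 = 251
251 = (5,0,6)_7 → 5³ + 0³ + 6³ = 125 + 0 + 216 = 341
341 = (6,6,5)_7 → 6³ + 6³ + 5³ = 216 + 216 + 125 = 557
557 = (1,4,2,4)_7 → 1³ + 4³ + 2³ + 4³ = 1 + 64 + 8 + 64 = 137
137 = (2,5,4)_7 → 2³ + 5³ + 4³ = 8 + 125 + 64 = 197
197 = (4,0,1)_7 → 4³ + 0³ + 1³ = 64 + 0 + 1 = 65  — 65 repeats.
That took 11 steps.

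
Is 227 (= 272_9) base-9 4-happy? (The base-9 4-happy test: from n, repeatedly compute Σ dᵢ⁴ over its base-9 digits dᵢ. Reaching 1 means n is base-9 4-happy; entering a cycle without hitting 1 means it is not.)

base-9 4-happy

227 = (2,7,2)_9 → 2433
2433 = (3,3,0,3)_9 → 243
243 = (3,0,0)_9 → 81
81 = (1,0,0)_9 → 1  — reached 1.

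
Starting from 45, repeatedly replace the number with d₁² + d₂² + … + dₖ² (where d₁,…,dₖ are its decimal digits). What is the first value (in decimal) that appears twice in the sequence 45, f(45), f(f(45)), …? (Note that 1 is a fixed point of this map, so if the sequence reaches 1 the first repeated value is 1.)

45 → 4² + 5² = 41
41 → 4² + 1² = 17
17 → 1² + 7² = 50
50 → 5² + 0² = 25
25 → 2² + 5² = 29
29 → 2² + 9² = 85
85 → 8² + 5² = 89
89 → 8² + 9² = 145
145 → 1² + 4² + 5² = 42
42 → 4² + 2² = 20
20 → 2² + 0² = 4
4 → 4² = 16
16 → 1² + 6² = 37
37 → 3² + 7² = 58
58 → 5² + 8² = 89  — 89 already appeared earlier.

89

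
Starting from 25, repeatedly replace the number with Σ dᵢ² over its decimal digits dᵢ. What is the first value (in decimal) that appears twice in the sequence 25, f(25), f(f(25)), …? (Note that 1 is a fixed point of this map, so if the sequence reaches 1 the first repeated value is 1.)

89

25 → 2² + 5² = 29
29 → 2² + 9² = 85
85 → 8² + 5² = 89
89 → 8² + 9² = 145
145 → 1² + 4² + 5² = 42
42 → 4² + 2² = 20
20 → 2² + 0² = 4
4 → 4² = 16
16 → 1² + 6² = 37
37 → 3² + 7² = 58
58 → 5² + 8² = 89  — 89 already appeared earlier.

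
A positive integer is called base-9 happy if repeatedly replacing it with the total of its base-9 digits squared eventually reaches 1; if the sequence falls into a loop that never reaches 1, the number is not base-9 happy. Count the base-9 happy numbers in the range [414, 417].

1

414: 414 → 26 → 68 → 74 → 68  (repeats 68)
415: 415 → 27 → 9 → 1  (reaches 1)
416: 416 → 30 → 18 → 4 → 16 → 50 → 50  (repeats 50)
417: 417 → 35 → 73 → 65 → 53 → 89 → 65  (repeats 65)
base-9 happy: 415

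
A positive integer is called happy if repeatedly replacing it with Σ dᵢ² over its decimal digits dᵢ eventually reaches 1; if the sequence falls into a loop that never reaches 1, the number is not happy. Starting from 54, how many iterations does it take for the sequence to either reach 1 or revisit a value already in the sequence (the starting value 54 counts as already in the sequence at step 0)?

54 → 5² + 4² = 25 + 16 = 41
41 → 4² + 1² = 16 + 1 = 17
17 → 1² + 7² = 1 + 49 = 50
50 → 5² + 0² = 25 + 0 = 25
25 → 2² + 5² = 4 + 25 = 29
29 → 2² + 9² = 4 + 81 = 85
85 → 8² + 5² = 64 + 25 = 89
89 → 8² + 9² = 64 + 81 = 145
145 → 1² + 4² + 5² = 1 + 16 + 25 = 42
42 → 4² + 2² = 16 + 4 = 20
20 → 2² + 0² = 4 + 0 = 4
4 → 4² = 16
16 → 1² + 6² = 1 + 36 = 37
37 → 3² + 7² = 9 + 49 = 58
58 → 5² + 8² = 25 + 64 = 89  — 89 repeats.
That took 15 steps.

15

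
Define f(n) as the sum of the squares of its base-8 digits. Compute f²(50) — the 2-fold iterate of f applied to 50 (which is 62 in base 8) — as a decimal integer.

50 = (6,2)_8 → 6² + 2² = 36 + 4 = 40
40 = (5,0)_8 → 5² + 0² = 25 + 0 = 25

25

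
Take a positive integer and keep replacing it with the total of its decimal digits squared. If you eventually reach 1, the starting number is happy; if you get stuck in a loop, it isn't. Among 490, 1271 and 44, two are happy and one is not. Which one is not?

1271

490: 490 → 97 → 130 → 10 → 1  — reaches 1 (happy)
1271: 1271 → 55 → 50 → 25 → 29 → 85 → 89 → 145 → 42 → 20 → 4 → 16 → 37 → 58 → 89  — repeats 89 (not happy)
44: 44 → 32 → 13 → 10 → 1  — reaches 1 (happy)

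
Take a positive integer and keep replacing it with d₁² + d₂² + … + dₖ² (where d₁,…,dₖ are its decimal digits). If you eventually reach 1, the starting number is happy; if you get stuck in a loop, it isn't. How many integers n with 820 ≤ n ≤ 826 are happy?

820: 820 → 68 → 100 → 1  — happy
821: 821 → 69 → 117 → 51 → 26 → 40 → 16 → 37 → 58 → 89 → 145 → 42 → 20 → 4 → 16  — not happy
822: 822 → 72 → 53 → 34 → 25 → 29 → 85 → 89 → 145 → 42 → 20 → 4 → 16 → 37 → 58 → 89  — not happy
823: 823 → 77 → 98 → 145 → 42 → 20 → 4 → 16 → 37 → 58 → 89 → 145  — not happy
824: 824 → 84 → 80 → 64 → 52 → 29 → 85 → 89 → 145 → 42 → 20 → 4 → 16 → 37 → 58 → 89  — not happy
825: 825 → 93 → 90 → 81 → 65 → 61 → 37 → 58 → 89 → 145 → 42 → 20 → 4 → 16 → 37  — not happy
826: 826 → 104 → 17 → 50 → 25 → 29 → 85 → 89 → 145 → 42 → 20 → 4 → 16 → 37 → 58 → 89  — not happy
happy: 820

1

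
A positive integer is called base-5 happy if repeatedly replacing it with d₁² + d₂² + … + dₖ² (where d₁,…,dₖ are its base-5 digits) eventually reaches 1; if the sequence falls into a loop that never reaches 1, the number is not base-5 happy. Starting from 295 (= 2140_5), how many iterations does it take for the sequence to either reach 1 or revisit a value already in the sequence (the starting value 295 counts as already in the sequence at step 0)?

4

295 = (2,1,4,0)_5 → 2² + 1² + 4² + 0² = 21
21 = (4,1)_5 → 4² + 1² = 17
17 = (3,2)_5 → 3² + 2² = 13
13 = (2,3)_5 → 2² + 3² = 13  — 13 repeats.
That took 4 steps.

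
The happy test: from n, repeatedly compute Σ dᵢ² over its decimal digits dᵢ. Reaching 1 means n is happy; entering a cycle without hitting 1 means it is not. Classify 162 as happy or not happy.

not happy

162 → 1² + 6² + 2² = 41
41 → 4² + 1² = 17
17 → 1² + 7² = 50
50 → 5² + 0² = 25
25 → 2² + 5² = 29
29 → 2² + 9² = 85
85 → 8² + 5² = 89
89 → 8² + 9² = 145
145 → 1² + 4² + 5² = 42
42 → 4² + 2² = 20
20 → 2² + 0² = 4
4 → 4² = 16
16 → 1² + 6² = 37
37 → 3² + 7² = 58
58 → 5² + 8² = 89  — 89 already seen; the sequence cycles without reaching 1.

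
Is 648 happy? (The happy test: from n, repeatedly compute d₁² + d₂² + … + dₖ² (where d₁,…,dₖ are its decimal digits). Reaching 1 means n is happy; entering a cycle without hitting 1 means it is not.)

not happy

648 → 6² + 4² + 8² = 116
116 → 1² + 1² + 6² = 38
38 → 3² + 8² = 73
73 → 7² + 3² = 58
58 → 5² + 8² = 89
89 → 8² + 9² = 145
145 → 1² + 4² + 5² = 42
42 → 4² + 2² = 20
20 → 2² + 0² = 4
4 → 4² = 16
16 → 1² + 6² = 37
37 → 3² + 7² = 58  — 58 already seen; the sequence cycles without reaching 1.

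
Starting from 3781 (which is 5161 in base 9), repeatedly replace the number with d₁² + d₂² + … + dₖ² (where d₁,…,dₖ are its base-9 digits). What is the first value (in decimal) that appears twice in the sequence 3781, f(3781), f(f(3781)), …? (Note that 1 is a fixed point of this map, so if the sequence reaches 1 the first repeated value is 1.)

41

3781 = (5,1,6,1)_9 → 5² + 1² + 6² + 1² = 63
63 = (7,0)_9 → 7² + 0² = 49
49 = (5,4)_9 → 5² + 4² = 41
41 = (4,5)_9 → 4² + 5² = 41  — 41 already appeared earlier.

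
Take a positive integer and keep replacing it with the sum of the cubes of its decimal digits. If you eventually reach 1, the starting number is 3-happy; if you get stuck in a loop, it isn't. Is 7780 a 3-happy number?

3-happy

7780 → 7³ + 7³ + 8³ + 0³ = 343 + 343 + 512 + 0 = 1198
1198 → 1³ + 1³ + 9³ + 8³ = 1 + 1 + 729 + 512 = 1243
1243 → 1³ + 2³ + 4³ + 3³ = 1 + 8 + 64 + 27 = 100
100 → 1³ + 0³ + 0³ = 1 + 0 + 0 = 1  — reached 1.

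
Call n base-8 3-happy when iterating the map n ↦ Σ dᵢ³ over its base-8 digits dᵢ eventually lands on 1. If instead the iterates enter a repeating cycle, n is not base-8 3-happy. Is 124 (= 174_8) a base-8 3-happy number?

124 = (1,7,4)_8 → 1³ + 7³ + 4³ = 408
408 = (6,3,0)_8 → 6³ + 3³ + 0³ = 243
243 = (3,6,3)_8 → 3³ + 6³ + 3³ = 270
270 = (4,1,6)_8 → 4³ + 1³ + 6³ = 281
281 = (4,3,1)_8 → 4³ + 3³ + 1³ = 92
92 = (1,3,4)_8 → 1³ + 3³ + 4³ = 92  — 92 already seen; the sequence cycles without reaching 1.

not base-8 3-happy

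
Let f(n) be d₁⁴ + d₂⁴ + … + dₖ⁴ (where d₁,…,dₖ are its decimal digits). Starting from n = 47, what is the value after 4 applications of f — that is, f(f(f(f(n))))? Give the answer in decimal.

1138

47 → 4⁴ + 7⁴ = 256 + 2401 = 2657
2657 → 2⁴ + 6⁴ + 5⁴ + 7⁴ = 16 + 1296 + 625 + 2401 = 4338
4338 → 4⁴ + 3⁴ + 3⁴ + 8⁴ = 256 + 81 + 81 + 4096 = 4514
4514 → 4⁴ + 5⁴ + 1⁴ + 4⁴ = 256 + 625 + 1 + 256 = 1138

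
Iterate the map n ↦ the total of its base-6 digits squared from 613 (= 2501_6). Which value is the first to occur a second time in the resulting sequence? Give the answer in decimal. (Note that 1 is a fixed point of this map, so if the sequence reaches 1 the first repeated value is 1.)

25

613 = (2,5,0,1)_6 → 2² + 5² + 0² + 1² = 4 + 25 + 0 + 1 = 30
30 = (5,0)_6 → 5² + 0² = 25 + 0 = 25
25 = (4,1)_6 → 4² + 1² = 16 + 1 = 17
17 = (2,5)_6 → 2² + 5² = 4 + 25 = 29
29 = (4,5)_6 → 4² + 5² = 16 + 25 = 41
41 = (1,0,5)_6 → 1² + 0² + 5² = 1 + 0 + 25 = 26
26 = (4,2)_6 → 4² + 2² = 16 + 4 = 20
20 = (3,2)_6 → 3² + 2² = 9 + 4 = 13
13 = (2,1)_6 → 2² + 1² = 4 + 1 = 5
5 = (5)_6 → 5² = 25  — 25 already appeared earlier.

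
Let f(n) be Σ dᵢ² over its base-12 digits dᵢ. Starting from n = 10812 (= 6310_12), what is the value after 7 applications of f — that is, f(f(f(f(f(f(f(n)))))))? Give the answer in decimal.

10812 = (6,3,1,0)_12 → 6² + 3² + 1² + 0² = 46
46 = (3,10)_12 → 3² + 10² = 109
109 = (9,1)_12 → 9² + 1² = 82
82 = (6,10)_12 → 6² + 10² = 136
136 = (11,4)_12 → 11² + 4² = 137
137 = (11,5)_12 → 11² + 5² = 146
146 = (1,0,2)_12 → 1² + 0² + 2² = 5

5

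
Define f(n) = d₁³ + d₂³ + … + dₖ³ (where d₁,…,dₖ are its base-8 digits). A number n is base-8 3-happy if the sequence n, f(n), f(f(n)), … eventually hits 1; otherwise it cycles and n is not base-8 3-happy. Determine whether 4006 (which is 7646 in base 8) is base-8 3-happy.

4006 = (7,6,4,6)_8 → 7³ + 6³ + 4³ + 6³ = 343 + 216 + 64 + 216 = 839
839 = (1,5,0,7)_8 → 1³ + 5³ + 0³ + 7³ = 1 + 125 + 0 + 343 = 469
469 = (7,2,5)_8 → 7³ + 2³ + 5³ = 343 + 8 + 125 = 476
476 = (7,3,4)_8 → 7³ + 3³ + 4³ = 343 + 27 + 64 = 434
434 = (6,6,2)_8 → 6³ + 6³ + 2³ = 216 + 216 + 8 = 440
440 = (6,7,0)_8 → 6³ + 7³ + 0³ = 216 + 343 + 0 = 559
559 = (1,0,5,7)_8 → 1³ + 0³ + 5³ + 7³ = 1 + 0 + 125 + 343 = 469  — 469 already seen; the sequence cycles without reaching 1.

not base-8 3-happy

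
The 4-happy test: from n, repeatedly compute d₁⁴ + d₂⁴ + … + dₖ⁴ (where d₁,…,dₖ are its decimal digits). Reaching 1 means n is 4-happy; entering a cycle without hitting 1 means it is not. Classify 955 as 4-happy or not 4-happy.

955 → 9⁴ + 5⁴ + 5⁴ = 7811
7811 → 7⁴ + 8⁴ + 1⁴ + 1⁴ = 6499
6499 → 6⁴ + 4⁴ + 9⁴ + 9⁴ = 14674
14674 → 1⁴ + 4⁴ + 6⁴ + 7⁴ + 4⁴ = 4210
4210 → 4⁴ + 2⁴ + 1⁴ + 0⁴ = 273
273 → 2⁴ + 7⁴ + 3⁴ = 2498
2498 → 2⁴ + 4⁴ + 9⁴ + 8⁴ = 10929
10929 → 1⁴ + 0⁴ + 9⁴ + 2⁴ + 9⁴ = 13139
13139 → 1⁴ + 3⁴ + 1⁴ + 3⁴ + 9⁴ = 6725
6725 → 6⁴ + 7⁴ + 2⁴ + 5⁴ = 4338
4338 → 4⁴ + 3⁴ + 3⁴ + 8⁴ = 4514
4514 → 4⁴ + 5⁴ + 1⁴ + 4⁴ = 1138
1138 → 1⁴ + 1⁴ + 3⁴ + 8⁴ = 4179
4179 → 4⁴ + 1⁴ + 7⁴ + 9⁴ = 9219
9219 → 9⁴ + 2⁴ + 1⁴ + 9⁴ = 13139  — 13139 already seen; the sequence cycles without reaching 1.

not 4-happy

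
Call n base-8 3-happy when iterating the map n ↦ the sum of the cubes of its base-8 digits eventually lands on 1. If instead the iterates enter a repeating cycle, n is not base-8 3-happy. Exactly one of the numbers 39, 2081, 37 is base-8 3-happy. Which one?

2081

39: 39 → 407 → 567 → 560 → 217 → 55 → 559 → 469 → 476 → 434 → 440 → 559  — repeats 559 (not base-8 3-happy)
2081: 2081 → 129 → 9 → 2 → 8 → 1  — reaches 1 (base-8 3-happy)
37: 37 → 189 → 476 → 434 → 440 → 559 → 469 → 476  — repeats 476 (not base-8 3-happy)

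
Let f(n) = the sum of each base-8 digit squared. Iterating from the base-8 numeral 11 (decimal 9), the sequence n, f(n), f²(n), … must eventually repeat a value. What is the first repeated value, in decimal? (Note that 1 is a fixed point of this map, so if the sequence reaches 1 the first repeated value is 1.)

9 = (1,1)_8 → 2
2 = (2)_8 → 4
4 = (4)_8 → 16
16 = (2,0)_8 → 4  — 4 already appeared earlier.

4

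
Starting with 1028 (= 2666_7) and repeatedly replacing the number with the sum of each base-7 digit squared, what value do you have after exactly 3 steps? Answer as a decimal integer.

2

1028 = (2,6,6,6)_7 → 112
112 = (2,2,0)_7 → 8
8 = (1,1)_7 → 2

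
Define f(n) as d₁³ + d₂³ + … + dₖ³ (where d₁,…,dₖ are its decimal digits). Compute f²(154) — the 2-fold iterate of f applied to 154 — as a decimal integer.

730

154 → 1³ + 5³ + 4³ = 190
190 → 1³ + 9³ + 0³ = 730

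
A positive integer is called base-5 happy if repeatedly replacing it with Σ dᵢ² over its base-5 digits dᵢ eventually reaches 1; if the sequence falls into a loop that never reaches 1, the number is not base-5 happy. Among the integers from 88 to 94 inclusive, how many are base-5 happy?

88: 88 → 22 → 20 → 16 → 10 → 4 → 16  — not base-5 happy
89: 89 → 29 → 17 → 13 → 13  — not base-5 happy
90: 90 → 18 → 18  — not base-5 happy
91: 91 → 19 → 25 → 1  — base-5 happy
92: 92 → 22 → 20 → 16 → 10 → 4 → 16  — not base-5 happy
93: 93 → 27 → 5 → 1  — base-5 happy
94: 94 → 34 → 18 → 18  — not base-5 happy
base-5 happy: 91, 93

2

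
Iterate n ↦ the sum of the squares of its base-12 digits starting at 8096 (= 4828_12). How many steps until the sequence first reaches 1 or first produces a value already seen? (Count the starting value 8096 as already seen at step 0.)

13

8096 = (4,8,2,8)_12 → 4² + 8² + 2² + 8² = 148
148 = (1,0,4)_12 → 1² + 0² + 4² = 17
17 = (1,5)_12 → 1² + 5² = 26
26 = (2,2)_12 → 2² + 2² = 8
8 = (8)_12 → 8² = 64
64 = (5,4)_12 → 5² + 4² = 41
41 = (3,5)_12 → 3² + 5² = 34
34 = (2,10)_12 → 2² + 10² = 104
104 = (8,8)_12 → 8² + 8² = 128
128 = (10,8)_12 → 10² + 8² = 164
164 = (1,1,8)_12 → 1² + 1² + 8² = 66
66 = (5,6)_12 → 5² + 6² = 61
61 = (5,1)_12 → 5² + 1² = 26  — 26 repeats.
That took 13 steps.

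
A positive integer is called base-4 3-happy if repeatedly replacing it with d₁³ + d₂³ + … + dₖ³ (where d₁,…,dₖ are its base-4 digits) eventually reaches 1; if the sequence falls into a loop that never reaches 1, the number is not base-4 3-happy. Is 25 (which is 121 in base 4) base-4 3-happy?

25 = (1,2,1)_4 → 10
10 = (2,2)_4 → 16
16 = (1,0,0)_4 → 1  — reached 1.

base-4 3-happy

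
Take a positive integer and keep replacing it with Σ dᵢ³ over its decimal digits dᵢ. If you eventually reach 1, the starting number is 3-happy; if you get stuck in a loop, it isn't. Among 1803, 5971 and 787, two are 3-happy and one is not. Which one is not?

1803: 1803 → 540 → 189 → 1242 → 81 → 513 → 153 → 153  — repeats 153 (not 3-happy)
5971: 5971 → 1198 → 1243 → 100 → 1  — reaches 1 (3-happy)
787: 787 → 1198 → 1243 → 100 → 1  — reaches 1 (3-happy)

1803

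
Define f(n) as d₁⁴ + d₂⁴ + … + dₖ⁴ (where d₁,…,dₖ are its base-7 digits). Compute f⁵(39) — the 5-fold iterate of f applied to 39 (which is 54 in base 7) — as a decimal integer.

39 = (5,4)_7 → 5⁴ + 4⁴ = 881
881 = (2,3,6,6)_7 → 2⁴ + 3⁴ + 6⁴ + 6⁴ = 2689
2689 = (1,0,5,6,1)_7 → 1⁴ + 0⁴ + 5⁴ + 6⁴ + 1⁴ = 1923
1923 = (5,4,1,5)_7 → 5⁴ + 4⁴ + 1⁴ + 5⁴ = 1507
1507 = (4,2,5,2)_7 → 4⁴ + 2⁴ + 5⁴ + 2⁴ = 913

913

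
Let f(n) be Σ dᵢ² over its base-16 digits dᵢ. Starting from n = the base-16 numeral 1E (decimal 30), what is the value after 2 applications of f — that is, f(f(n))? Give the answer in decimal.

30 = (1,14)_16 → 1² + 14² = 1 + 196 = 197
197 = (12,5)_16 → 12² + 5² = 144 + 25 = 169

169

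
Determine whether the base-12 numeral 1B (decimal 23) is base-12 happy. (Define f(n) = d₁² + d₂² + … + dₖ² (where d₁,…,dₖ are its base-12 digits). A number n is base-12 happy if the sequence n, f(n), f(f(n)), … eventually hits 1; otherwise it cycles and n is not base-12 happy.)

23 = (1,11)_12 → 1² + 11² = 1 + 121 = 122
122 = (10,2)_12 → 10² + 2² = 100 + 4 = 104
104 = (8,8)_12 → 8² + 8² = 64 + 64 = 128
128 = (10,8)_12 → 10² + 8² = 100 + 64 = 164
164 = (1,1,8)_12 → 1² + 1² + 8² = 1 + 1 + 64 = 66
66 = (5,6)_12 → 5² + 6² = 25 + 36 = 61
61 = (5,1)_12 → 5² + 1² = 25 + 1 = 26
26 = (2,2)_12 → 2² + 2² = 4 + 4 = 8
8 = (8)_12 → 8² = 64
64 = (5,4)_12 → 5² + 4² = 25 + 16 = 41
41 = (3,5)_12 → 3² + 5² = 9 + 25 = 34
34 = (2,10)_12 → 2² + 10² = 4 + 100 = 104  — 104 already seen; the sequence cycles without reaching 1.

not base-12 happy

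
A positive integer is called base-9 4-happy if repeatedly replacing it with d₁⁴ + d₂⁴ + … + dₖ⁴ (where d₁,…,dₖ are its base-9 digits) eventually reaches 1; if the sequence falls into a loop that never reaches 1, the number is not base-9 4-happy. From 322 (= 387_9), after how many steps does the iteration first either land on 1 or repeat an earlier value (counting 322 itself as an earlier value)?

322 = (3,8,7)_9 → 3⁴ + 8⁴ + 7⁴ = 6578
6578 = (1,0,0,1,8)_9 → 1⁴ + 0⁴ + 0⁴ + 1⁴ + 8⁴ = 4098
4098 = (5,5,5,3)_9 → 5⁴ + 5⁴ + 5⁴ + 3⁴ = 1956
1956 = (2,6,1,3)_9 → 2⁴ + 6⁴ + 1⁴ + 3⁴ = 1394
1394 = (1,8,1,8)_9 → 1⁴ + 8⁴ + 1⁴ + 8⁴ = 8194
8194 = (1,2,2,1,4)_9 → 1⁴ + 2⁴ + 2⁴ + 1⁴ + 4⁴ = 290
290 = (3,5,2)_9 → 3⁴ + 5⁴ + 2⁴ = 722
722 = (8,8,2)_9 → 8⁴ + 8⁴ + 2⁴ = 8208
8208 = (1,2,2,3,0)_9 → 1⁴ + 2⁴ + 2⁴ + 3⁴ + 0⁴ = 114
114 = (1,3,6)_9 → 1⁴ + 3⁴ + 6⁴ = 1378
1378 = (1,8,0,1)_9 → 1⁴ + 8⁴ + 0⁴ + 1⁴ = 4098  — 4098 repeats.
That took 11 steps.

11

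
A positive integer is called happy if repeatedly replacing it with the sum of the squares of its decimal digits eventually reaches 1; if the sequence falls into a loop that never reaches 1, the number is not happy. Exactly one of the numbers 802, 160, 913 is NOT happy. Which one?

160

802: 802 → 68 → 100 → 1  — reaches 1 (happy)
160: 160 → 37 → 58 → 89 → 145 → 42 → 20 → 4 → 16 → 37  — repeats 37 (not happy)
913: 913 → 91 → 82 → 68 → 100 → 1  — reaches 1 (happy)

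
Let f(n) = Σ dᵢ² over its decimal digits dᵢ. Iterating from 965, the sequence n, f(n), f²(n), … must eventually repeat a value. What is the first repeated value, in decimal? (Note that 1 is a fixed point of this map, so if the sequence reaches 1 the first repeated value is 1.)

89

965 → 142
142 → 21
21 → 5
5 → 25
25 → 29
29 → 85
85 → 89
89 → 145
145 → 42
42 → 20
20 → 4
4 → 16
16 → 37
37 → 58
58 → 89  — 89 already appeared earlier.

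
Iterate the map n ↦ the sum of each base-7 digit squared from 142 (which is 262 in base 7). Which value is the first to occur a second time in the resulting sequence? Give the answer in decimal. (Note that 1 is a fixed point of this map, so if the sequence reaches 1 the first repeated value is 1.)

142 = (2,6,2)_7 → 2² + 6² + 2² = 44
44 = (6,2)_7 → 6² + 2² = 40
40 = (5,5)_7 → 5² + 5² = 50
50 = (1,0,1)_7 → 1² + 0² + 1² = 2
2 = (2)_7 → 2² = 4
4 = (4)_7 → 4² = 16
16 = (2,2)_7 → 2² + 2² = 8
8 = (1,1)_7 → 1² + 1² = 2  — 2 already appeared earlier.

2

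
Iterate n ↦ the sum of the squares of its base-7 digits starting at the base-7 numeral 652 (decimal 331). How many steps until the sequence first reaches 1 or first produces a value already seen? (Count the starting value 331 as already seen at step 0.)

5

331 = (6,5,2)_7 → 6² + 5² + 2² = 36 + 25 + 4 = 65
65 = (1,2,2)_7 → 1² + 2² + 2² = 1 + 4 + 4 = 9
9 = (1,2)_7 → 1² + 2² = 1 + 4 = 5
5 = (5)_7 → 5² = 25
25 = (3,4)_7 → 3² + 4² = 9 + 16 = 25  — 25 repeats.
That took 5 steps.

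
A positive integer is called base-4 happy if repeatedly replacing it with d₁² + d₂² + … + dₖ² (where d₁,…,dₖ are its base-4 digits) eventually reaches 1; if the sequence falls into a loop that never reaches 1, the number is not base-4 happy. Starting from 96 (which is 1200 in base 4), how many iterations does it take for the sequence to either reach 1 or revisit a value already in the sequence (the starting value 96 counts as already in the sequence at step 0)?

4

96 = (1,2,0,0)_4 → 1² + 2² + 0² + 0² = 5
5 = (1,1)_4 → 1² + 1² = 2
2 = (2)_4 → 2² = 4
4 = (1,0)_4 → 1² + 0² = 1  — reached 1.
That took 4 steps.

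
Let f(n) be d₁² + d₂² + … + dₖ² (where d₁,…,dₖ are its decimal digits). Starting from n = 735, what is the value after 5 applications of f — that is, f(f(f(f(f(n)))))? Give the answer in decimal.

735 → 7² + 3² + 5² = 83
83 → 8² + 3² = 73
73 → 7² + 3² = 58
58 → 5² + 8² = 89
89 → 8² + 9² = 145

145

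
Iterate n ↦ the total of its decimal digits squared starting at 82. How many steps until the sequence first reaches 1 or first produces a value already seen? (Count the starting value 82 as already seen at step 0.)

3

82 → 8² + 2² = 64 + 4 = 68
68 → 6² + 8² = 36 + 64 = 100
100 → 1² + 0² + 0² = 1 + 0 + 0 = 1  — reached 1.
That took 3 steps.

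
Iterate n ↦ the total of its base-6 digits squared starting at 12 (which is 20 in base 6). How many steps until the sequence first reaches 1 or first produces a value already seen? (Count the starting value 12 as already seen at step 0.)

12 = (2,0)_6 → 2² + 0² = 4
4 = (4)_6 → 4² = 16
16 = (2,4)_6 → 2² + 4² = 20
20 = (3,2)_6 → 3² + 2² = 13
13 = (2,1)_6 → 2² + 1² = 5
5 = (5)_6 → 5² = 25
25 = (4,1)_6 → 4² + 1² = 17
17 = (2,5)_6 → 2² + 5² = 29
29 = (4,5)_6 → 4² + 5² = 41
41 = (1,0,5)_6 → 1² + 0² + 5² = 26
26 = (4,2)_6 → 4² + 2² = 20  — 20 repeats.
That took 11 steps.

11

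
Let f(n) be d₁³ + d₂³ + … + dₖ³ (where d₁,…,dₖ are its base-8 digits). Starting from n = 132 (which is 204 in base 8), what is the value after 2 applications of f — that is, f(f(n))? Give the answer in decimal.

132 = (2,0,4)_8 → 2³ + 0³ + 4³ = 8 + 0 + 64 = 72
72 = (1,1,0)_8 → 1³ + 1³ + 0³ = 1 + 1 + 0 = 2

2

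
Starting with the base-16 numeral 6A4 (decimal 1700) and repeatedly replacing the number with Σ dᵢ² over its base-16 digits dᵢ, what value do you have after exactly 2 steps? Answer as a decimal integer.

145

1700 = (6,10,4)_16 → 6² + 10² + 4² = 36 + 100 + 16 = 152
152 = (9,8)_16 → 9² + 8² = 81 + 64 = 145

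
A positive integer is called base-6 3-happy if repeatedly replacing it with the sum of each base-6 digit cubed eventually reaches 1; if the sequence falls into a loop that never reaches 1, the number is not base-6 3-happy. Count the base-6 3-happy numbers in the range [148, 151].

148: 148 → 128 → 62 → 73 → 9 → 28 → 128  — not base-6 3-happy
149: 149 → 189 → 153 → 92 → 43 → 3 → 27 → 91 → 36 → 1  — base-6 3-happy
150: 150 → 65 → 190 → 190  — not base-6 3-happy
151: 151 → 66 → 126 → 54 → 28 → 128 → 62 → 73 → 9 → 28  — not base-6 3-happy
base-6 3-happy: 149

1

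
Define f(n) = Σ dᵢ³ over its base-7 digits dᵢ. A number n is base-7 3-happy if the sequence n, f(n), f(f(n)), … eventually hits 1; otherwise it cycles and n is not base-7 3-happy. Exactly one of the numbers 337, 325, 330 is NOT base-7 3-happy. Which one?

337: 337 → 433 → 343 → 1  — reaches 1 (base-7 3-happy)
325: 325 → 307 → 433 → 343 → 1  — reaches 1 (base-7 3-happy)
330: 330 → 342 → 648 → 282 → 258 → 342  — repeats 342 (not base-7 3-happy)

330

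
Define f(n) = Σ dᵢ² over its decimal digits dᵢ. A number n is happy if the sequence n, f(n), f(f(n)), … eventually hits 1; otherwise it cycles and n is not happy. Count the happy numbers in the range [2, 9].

1

2: 2 → 4 → 16 → 37 → 58 → 89 → 145 → 42 → 20 → 4  — not happy
3: 3 → 9 → 81 → 65 → 61 → 37 → 58 → 89 → 145 → 42 → 20 → 4 → 16 → 37  — not happy
4: 4 → 16 → 37 → 58 → 89 → 145 → 42 → 20 → 4  — not happy
5: 5 → 25 → 29 → 85 → 89 → 145 → 42 → 20 → 4 → 16 → 37 → 58 → 89  — not happy
6: 6 → 36 → 45 → 41 → 17 → 50 → 25 → 29 → 85 → 89 → 145 → 42 → 20 → 4 → 16 → 37 → 58 → 89  — not happy
7: 7 → 49 → 97 → 130 → 10 → 1  — happy
8: 8 → 64 → 52 → 29 → 85 → 89 → 145 → 42 → 20 → 4 → 16 → 37 → 58 → 89  — not happy
9: 9 → 81 → 65 → 61 → 37 → 58 → 89 → 145 → 42 → 20 → 4 → 16 → 37  — not happy
happy: 7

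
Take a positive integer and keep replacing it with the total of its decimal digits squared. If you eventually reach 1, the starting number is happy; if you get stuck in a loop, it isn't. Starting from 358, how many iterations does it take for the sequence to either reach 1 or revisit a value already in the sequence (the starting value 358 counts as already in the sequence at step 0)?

10

358 → 3² + 5² + 8² = 9 + 25 + 64 = 98
98 → 9² + 8² = 81 + 64 = 145
145 → 1² + 4² + 5² = 1 + 16 + 25 = 42
42 → 4² + 2² = 16 + 4 = 20
20 → 2² + 0² = 4 + 0 = 4
4 → 4² = 16
16 → 1² + 6² = 1 + 36 = 37
37 → 3² + 7² = 9 + 49 = 58
58 → 5² + 8² = 25 + 64 = 89
89 → 8² + 9² = 64 + 81 = 145  — 145 repeats.
That took 10 steps.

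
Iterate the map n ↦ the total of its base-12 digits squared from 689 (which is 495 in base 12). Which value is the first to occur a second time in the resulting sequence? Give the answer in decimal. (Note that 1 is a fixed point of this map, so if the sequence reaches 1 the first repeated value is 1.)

689 = (4,9,5)_12 → 4² + 9² + 5² = 16 + 81 + 25 = 122
122 = (10,2)_12 → 10² + 2² = 100 + 4 = 104
104 = (8,8)_12 → 8² + 8² = 64 + 64 = 128
128 = (10,8)_12 → 10² + 8² = 100 + 64 = 164
164 = (1,1,8)_12 → 1² + 1² + 8² = 1 + 1 + 64 = 66
66 = (5,6)_12 → 5² + 6² = 25 + 36 = 61
61 = (5,1)_12 → 5² + 1² = 25 + 1 = 26
26 = (2,2)_12 → 2² + 2² = 4 + 4 = 8
8 = (8)_12 → 8² = 64
64 = (5,4)_12 → 5² + 4² = 25 + 16 = 41
41 = (3,5)_12 → 3² + 5² = 9 + 25 = 34
34 = (2,10)_12 → 2² + 10² = 4 + 100 = 104  — 104 already appeared earlier.

104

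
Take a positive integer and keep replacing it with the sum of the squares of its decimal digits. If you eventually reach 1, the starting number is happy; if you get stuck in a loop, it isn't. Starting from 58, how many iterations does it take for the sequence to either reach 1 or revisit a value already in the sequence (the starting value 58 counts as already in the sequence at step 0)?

58 → 5² + 8² = 89
89 → 8² + 9² = 145
145 → 1² + 4² + 5² = 42
42 → 4² + 2² = 20
20 → 2² + 0² = 4
4 → 4² = 16
16 → 1² + 6² = 37
37 → 3² + 7² = 58  — 58 repeats.
That took 8 steps.

8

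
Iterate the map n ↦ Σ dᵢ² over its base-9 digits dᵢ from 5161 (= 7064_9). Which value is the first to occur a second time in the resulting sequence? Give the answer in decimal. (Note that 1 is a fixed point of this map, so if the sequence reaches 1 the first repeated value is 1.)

1

5161 = (7,0,6,4)_9 → 7² + 0² + 6² + 4² = 101
101 = (1,2,2)_9 → 1² + 2² + 2² = 9
9 = (1,0)_9 → 1² + 0² = 1  — reached the fixed point 1.
1 → 1, so 1 is the first repeated value.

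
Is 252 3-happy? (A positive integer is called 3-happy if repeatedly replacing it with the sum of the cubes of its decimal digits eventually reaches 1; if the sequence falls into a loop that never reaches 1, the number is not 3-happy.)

252 → 141
141 → 66
66 → 432
432 → 99
99 → 1458
1458 → 702
702 → 351
351 → 153
153 → 153  — 153 already seen; the sequence cycles without reaching 1.

not 3-happy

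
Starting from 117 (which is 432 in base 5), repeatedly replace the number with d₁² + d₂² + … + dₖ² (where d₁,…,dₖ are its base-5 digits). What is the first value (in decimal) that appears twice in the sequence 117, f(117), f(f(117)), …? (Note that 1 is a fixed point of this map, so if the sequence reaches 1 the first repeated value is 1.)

117 = (4,3,2)_5 → 29
29 = (1,0,4)_5 → 17
17 = (3,2)_5 → 13
13 = (2,3)_5 → 13  — 13 already appeared earlier.

13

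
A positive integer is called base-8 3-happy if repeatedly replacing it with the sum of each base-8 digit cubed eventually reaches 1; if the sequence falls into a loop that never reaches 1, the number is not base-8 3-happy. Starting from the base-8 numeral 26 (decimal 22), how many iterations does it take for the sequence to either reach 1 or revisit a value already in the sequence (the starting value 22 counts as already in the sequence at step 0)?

9

22 = (2,6)_8 → 224
224 = (3,4,0)_8 → 91
91 = (1,3,3)_8 → 55
55 = (6,7)_8 → 559
559 = (1,0,5,7)_8 → 469
469 = (7,2,5)_8 → 476
476 = (7,3,4)_8 → 434
434 = (6,6,2)_8 → 440
440 = (6,7,0)_8 → 559  — 559 repeats.
That took 9 steps.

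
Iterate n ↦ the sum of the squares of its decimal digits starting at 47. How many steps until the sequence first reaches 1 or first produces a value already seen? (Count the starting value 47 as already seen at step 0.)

47 → 4² + 7² = 65
65 → 6² + 5² = 61
61 → 6² + 1² = 37
37 → 3² + 7² = 58
58 → 5² + 8² = 89
89 → 8² + 9² = 145
145 → 1² + 4² + 5² = 42
42 → 4² + 2² = 20
20 → 2² + 0² = 4
4 → 4² = 16
16 → 1² + 6² = 37  — 37 repeats.
That took 11 steps.

11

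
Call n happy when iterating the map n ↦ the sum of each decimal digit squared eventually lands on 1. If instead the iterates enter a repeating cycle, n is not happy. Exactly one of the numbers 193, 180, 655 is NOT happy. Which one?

193: 193 → 91 → 82 → 68 → 100 → 1  — reaches 1 (happy)
180: 180 → 65 → 61 → 37 → 58 → 89 → 145 → 42 → 20 → 4 → 16 → 37  — repeats 37 (not happy)
655: 655 → 86 → 100 → 1  — reaches 1 (happy)

180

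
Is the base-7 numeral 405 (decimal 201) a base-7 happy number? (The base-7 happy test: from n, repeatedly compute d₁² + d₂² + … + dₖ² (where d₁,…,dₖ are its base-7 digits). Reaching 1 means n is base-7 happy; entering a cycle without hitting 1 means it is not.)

not base-7 happy

201 = (4,0,5)_7 → 4² + 0² + 5² = 16 + 0 + 25 = 41
41 = (5,6)_7 → 5² + 6² = 25 + 36 = 61
61 = (1,1,5)_7 → 1² + 1² + 5² = 1 + 1 + 25 = 27
27 = (3,6)_7 → 3² + 6² = 9 + 36 = 45
45 = (6,3)_7 → 6² + 3² = 36 + 9 = 45  — 45 already seen; the sequence cycles without reaching 1.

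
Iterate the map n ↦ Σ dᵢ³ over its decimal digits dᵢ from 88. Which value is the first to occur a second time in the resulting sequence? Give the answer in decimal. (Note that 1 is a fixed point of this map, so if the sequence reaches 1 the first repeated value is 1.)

88 → 8³ + 8³ = 512 + 512 = 1024
1024 → 1³ + 0³ + 2³ + 4³ = 1 + 0 + 8 + 64 = 73
73 → 7³ + 3³ = 343 + 27 = 370
370 → 3³ + 7³ + 0³ = 27 + 343 + 0 = 370  — 370 already appeared earlier.

370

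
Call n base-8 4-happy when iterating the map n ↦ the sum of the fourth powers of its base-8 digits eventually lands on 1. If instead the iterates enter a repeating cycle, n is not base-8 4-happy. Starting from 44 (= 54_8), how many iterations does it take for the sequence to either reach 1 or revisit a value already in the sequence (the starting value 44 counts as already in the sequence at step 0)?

44 = (5,4)_8 → 5⁴ + 4⁴ = 625 + 256 = 881
881 = (1,5,6,1)_8 → 1⁴ + 5⁴ + 6⁴ + 1⁴ = 1 + 625 + 1296 + 1 = 1923
1923 = (3,6,0,3)_8 → 3⁴ + 6⁴ + 0⁴ + 3⁴ = 81 + 1296 + 0 + 81 = 1458
1458 = (2,6,6,2)_8 → 2⁴ + 6⁴ + 6⁴ + 2⁴ = 16 + 1296 + 1296 + 16 = 2624
2624 = (5,1,0,0)_8 → 5⁴ + 1⁴ + 0⁴ + 0⁴ = 625 + 1 + 0 + 0 = 626
626 = (1,1,6,2)_8 → 1⁴ + 1⁴ + 6⁴ + 2⁴ = 1 + 1 + 1296 + 16 = 1314
1314 = (2,4,4,2)_8 → 2⁴ + 4⁴ + 4⁴ + 2⁴ = 16 + 256 + 256 + 16 = 544
544 = (1,0,4,0)_8 → 1⁴ + 0⁴ + 4⁴ + 0⁴ = 1 + 0 + 256 + 0 = 257
257 = (4,0,1)_8 → 4⁴ + 0⁴ + 1⁴ = 256 + 0 + 1 = 257  — 257 repeats.
That took 9 steps.

9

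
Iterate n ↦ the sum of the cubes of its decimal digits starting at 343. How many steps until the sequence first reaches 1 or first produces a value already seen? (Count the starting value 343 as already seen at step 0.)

6

343 → 118
118 → 514
514 → 190
190 → 730
730 → 370
370 → 370  — 370 repeats.
That took 6 steps.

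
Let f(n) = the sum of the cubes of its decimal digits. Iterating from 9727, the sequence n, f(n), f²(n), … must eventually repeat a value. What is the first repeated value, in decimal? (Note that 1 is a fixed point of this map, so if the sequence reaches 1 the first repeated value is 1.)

1

9727 → 9³ + 7³ + 2³ + 7³ = 1423
1423 → 1³ + 4³ + 2³ + 3³ = 100
100 → 1³ + 0³ + 0³ = 1  — reached the fixed point 1.
1 → 1, so 1 is the first repeated value.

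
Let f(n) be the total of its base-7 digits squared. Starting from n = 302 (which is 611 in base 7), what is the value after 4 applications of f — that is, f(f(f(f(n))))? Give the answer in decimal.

302 = (6,1,1)_7 → 38
38 = (5,3)_7 → 34
34 = (4,6)_7 → 52
52 = (1,0,3)_7 → 10

10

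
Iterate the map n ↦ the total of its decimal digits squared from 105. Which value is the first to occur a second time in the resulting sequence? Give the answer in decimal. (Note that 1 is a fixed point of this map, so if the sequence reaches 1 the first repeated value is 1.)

105 → 1² + 0² + 5² = 1 + 0 + 25 = 26
26 → 2² + 6² = 4 + 36 = 40
40 → 4² + 0² = 16 + 0 = 16
16 → 1² + 6² = 1 + 36 = 37
37 → 3² + 7² = 9 + 49 = 58
58 → 5² + 8² = 25 + 64 = 89
89 → 8² + 9² = 64 + 81 = 145
145 → 1² + 4² + 5² = 1 + 16 + 25 = 42
42 → 4² + 2² = 16 + 4 = 20
20 → 2² + 0² = 4 + 0 = 4
4 → 4² = 16  — 16 already appeared earlier.

16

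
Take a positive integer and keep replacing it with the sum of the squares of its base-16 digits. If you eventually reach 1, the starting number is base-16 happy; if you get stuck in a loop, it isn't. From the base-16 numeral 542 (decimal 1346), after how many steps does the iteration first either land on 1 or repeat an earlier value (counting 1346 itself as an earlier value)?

13

1346 = (5,4,2)_16 → 5² + 4² + 2² = 25 + 16 + 4 = 45
45 = (2,13)_16 → 2² + 13² = 4 + 169 = 173
173 = (10,13)_16 → 10² + 13² = 100 + 169 = 269
269 = (1,0,13)_16 → 1² + 0² + 13² = 1 + 0 + 169 = 170
170 = (10,10)_16 → 10² + 10² = 100 + 100 = 200
200 = (12,8)_16 → 12² + 8² = 144 + 64 = 208
208 = (13,0)_16 → 13² + 0² = 169 + 0 = 169
169 = (10,9)_16 → 10² + 9² = 100 + 81 = 181
181 = (11,5)_16 → 11² + 5² = 121 + 25 = 146
146 = (9,2)_16 → 9² + 2² = 81 + 4 = 85
85 = (5,5)_16 → 5² + 5² = 25 + 25 = 50
50 = (3,2)_16 → 3² + 2² = 9 + 4 = 13
13 = (13)_16 → 13² = 169  — 169 repeats.
That took 13 steps.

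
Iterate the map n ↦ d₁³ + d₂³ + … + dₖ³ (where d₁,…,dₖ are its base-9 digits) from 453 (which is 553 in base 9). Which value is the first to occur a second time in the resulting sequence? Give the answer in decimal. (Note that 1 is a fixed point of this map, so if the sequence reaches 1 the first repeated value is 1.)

453 = (5,5,3)_9 → 277
277 = (3,3,7)_9 → 397
397 = (4,8,1)_9 → 577
577 = (7,1,1)_9 → 345
345 = (4,2,3)_9 → 99
99 = (1,2,0)_9 → 9
9 = (1,0)_9 → 1  — reached the fixed point 1.
1 → 1, so 1 is the first repeated value.

1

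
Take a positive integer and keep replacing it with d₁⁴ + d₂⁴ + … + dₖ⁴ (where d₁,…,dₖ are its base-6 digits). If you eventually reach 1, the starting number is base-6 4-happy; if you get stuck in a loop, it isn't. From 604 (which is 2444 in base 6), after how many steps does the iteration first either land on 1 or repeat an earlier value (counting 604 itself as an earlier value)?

604 = (2,4,4,4)_6 → 2⁴ + 4⁴ + 4⁴ + 4⁴ = 16 + 256 + 256 + 256 = 784
784 = (3,3,4,4)_6 → 3⁴ + 3⁴ + 4⁴ + 4⁴ = 81 + 81 + 256 + 256 = 674
674 = (3,0,4,2)_6 → 3⁴ + 0⁴ + 4⁴ + 2⁴ = 81 + 0 + 256 + 16 = 353
353 = (1,3,4,5)_6 → 1⁴ + 3⁴ + 4⁴ + 5⁴ = 1 + 81 + 256 + 625 = 963
963 = (4,2,4,3)_6 → 4⁴ + 2⁴ + 4⁴ + 3⁴ = 256 + 16 + 256 + 81 = 609
609 = (2,4,5,3)_6 → 2⁴ + 4⁴ + 5⁴ + 3⁴ = 16 + 256 + 625 + 81 = 978
978 = (4,3,1,0)_6 → 4⁴ + 3⁴ + 1⁴ + 0⁴ = 256 + 81 + 1 + 0 = 338
338 = (1,3,2,2)_6 → 1⁴ + 3⁴ + 2⁴ + 2⁴ = 1 + 81 + 16 + 16 = 114
114 = (3,1,0)_6 → 3⁴ + 1⁴ + 0⁴ = 81 + 1 + 0 = 82
82 = (2,1,4)_6 → 2⁴ + 1⁴ + 4⁴ = 16 + 1 + 256 = 273
273 = (1,1,3,3)_6 → 1⁴ + 1⁴ + 3⁴ + 3⁴ = 1 + 1 + 81 + 81 = 164
164 = (4,3,2)_6 → 4⁴ + 3⁴ + 2⁴ = 256 + 81 + 16 = 353  — 353 repeats.
That took 12 steps.

12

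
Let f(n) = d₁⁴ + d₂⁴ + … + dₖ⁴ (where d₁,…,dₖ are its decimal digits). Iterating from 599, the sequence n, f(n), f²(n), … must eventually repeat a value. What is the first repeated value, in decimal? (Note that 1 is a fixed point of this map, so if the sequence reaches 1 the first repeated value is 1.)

8208

599 → 13747
13747 → 5140
5140 → 882
882 → 8208
8208 → 8208  — 8208 already appeared earlier.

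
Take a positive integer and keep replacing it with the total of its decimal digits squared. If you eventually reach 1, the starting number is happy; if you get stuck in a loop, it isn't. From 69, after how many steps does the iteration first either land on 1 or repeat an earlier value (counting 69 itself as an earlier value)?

13

69 → 6² + 9² = 36 + 81 = 117
117 → 1² + 1² + 7² = 1 + 1 + 49 = 51
51 → 5² + 1² = 25 + 1 = 26
26 → 2² + 6² = 4 + 36 = 40
40 → 4² + 0² = 16 + 0 = 16
16 → 1² + 6² = 1 + 36 = 37
37 → 3² + 7² = 9 + 49 = 58
58 → 5² + 8² = 25 + 64 = 89
89 → 8² + 9² = 64 + 81 = 145
145 → 1² + 4² + 5² = 1 + 16 + 25 = 42
42 → 4² + 2² = 16 + 4 = 20
20 → 2² + 0² = 4 + 0 = 4
4 → 4² = 16  — 16 repeats.
That took 13 steps.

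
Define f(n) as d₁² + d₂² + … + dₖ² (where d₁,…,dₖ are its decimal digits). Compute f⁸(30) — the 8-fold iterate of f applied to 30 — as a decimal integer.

30 → 3² + 0² = 9 + 0 = 9
9 → 9² = 81
81 → 8² + 1² = 64 + 1 = 65
65 → 6² + 5² = 36 + 25 = 61
61 → 6² + 1² = 36 + 1 = 37
37 → 3² + 7² = 9 + 49 = 58
58 → 5² + 8² = 25 + 64 = 89
89 → 8² + 9² = 64 + 81 = 145

145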